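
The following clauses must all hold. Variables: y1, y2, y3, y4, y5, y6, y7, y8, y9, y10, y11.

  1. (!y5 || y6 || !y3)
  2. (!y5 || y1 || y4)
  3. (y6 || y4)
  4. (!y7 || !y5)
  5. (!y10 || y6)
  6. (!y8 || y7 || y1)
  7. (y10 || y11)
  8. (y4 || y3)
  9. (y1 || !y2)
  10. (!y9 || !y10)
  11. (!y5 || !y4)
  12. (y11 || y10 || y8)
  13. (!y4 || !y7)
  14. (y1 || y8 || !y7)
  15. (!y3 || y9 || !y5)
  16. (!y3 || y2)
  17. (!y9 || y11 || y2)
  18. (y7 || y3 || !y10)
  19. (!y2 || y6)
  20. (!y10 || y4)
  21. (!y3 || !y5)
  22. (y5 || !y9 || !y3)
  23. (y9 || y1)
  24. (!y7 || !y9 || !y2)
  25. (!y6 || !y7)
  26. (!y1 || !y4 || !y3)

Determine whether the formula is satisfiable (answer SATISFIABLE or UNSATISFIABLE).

SATISFIABLE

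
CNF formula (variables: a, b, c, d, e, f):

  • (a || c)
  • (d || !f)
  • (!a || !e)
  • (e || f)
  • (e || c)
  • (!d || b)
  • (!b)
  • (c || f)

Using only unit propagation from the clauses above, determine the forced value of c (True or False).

True

(!b) is a unit clause: b = False.
(b || !d): since b = False, the clause reduces to (!d). d = False.
In (!f || d), d is now false; !f must hold, so f = False.
(e || f) with f = False leaves only e, so e = True.
(!a || !e): since e = True, the clause reduces to (!a). a = False.
(a || c): since a = False, the clause reduces to (c). c = True.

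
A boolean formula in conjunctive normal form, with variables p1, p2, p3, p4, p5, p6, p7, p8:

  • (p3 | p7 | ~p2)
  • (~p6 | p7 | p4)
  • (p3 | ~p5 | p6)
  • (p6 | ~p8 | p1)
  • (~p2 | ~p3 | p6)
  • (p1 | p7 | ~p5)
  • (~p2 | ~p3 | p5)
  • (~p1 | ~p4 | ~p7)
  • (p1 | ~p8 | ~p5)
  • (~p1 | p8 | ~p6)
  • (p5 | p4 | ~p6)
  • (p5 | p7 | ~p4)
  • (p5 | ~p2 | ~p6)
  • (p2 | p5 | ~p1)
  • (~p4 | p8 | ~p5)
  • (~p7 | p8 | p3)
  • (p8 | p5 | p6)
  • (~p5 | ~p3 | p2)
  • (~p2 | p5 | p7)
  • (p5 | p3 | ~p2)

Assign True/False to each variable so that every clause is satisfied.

p1=F, p2=F, p3=T, p4=T, p5=F, p6=T, p7=T, p8=F

Check each clause:
  1. (~p2 | p3 | p7) — p3 is true.
  2. (p4 | p7 | ~p6) — p4 is true.
  3. (p3 | p6 | ~p5) — p3 is true.
  4. (p6 | p1 | ~p8) — ~p8 is true.
  5. (~p3 | p6 | ~p2) — p6 is true.
  6. (p7 | p1 | ~p5) — ~p5 is true.
  7. (~p3 | p5 | ~p2) — ~p2 is true.
  8. (~p4 | ~p7 | ~p1) — ~p1 is true.
  9. (p1 | ~p5 | ~p8) — ~p8 is true.
  10. (p8 | ~p6 | ~p1) — ~p1 is true.
  11. (~p6 | p4 | p5) — p4 is true.
  12. (~p4 | p5 | p7) — p7 is true.
  13. (p5 | ~p2 | ~p6) — ~p2 is true.
  14. (p5 | ~p1 | p2) — ~p1 is true.
  15. (~p5 | ~p4 | p8) — ~p5 is true.
  16. (p3 | ~p7 | p8) — p3 is true.
  17. (p6 | p5 | p8) — p6 is true.
  18. (~p5 | ~p3 | p2) — ~p5 is true.
  19. (p7 | ~p2 | p5) — ~p2 is true.
  20. (p5 | p3 | ~p2) — p3 is true.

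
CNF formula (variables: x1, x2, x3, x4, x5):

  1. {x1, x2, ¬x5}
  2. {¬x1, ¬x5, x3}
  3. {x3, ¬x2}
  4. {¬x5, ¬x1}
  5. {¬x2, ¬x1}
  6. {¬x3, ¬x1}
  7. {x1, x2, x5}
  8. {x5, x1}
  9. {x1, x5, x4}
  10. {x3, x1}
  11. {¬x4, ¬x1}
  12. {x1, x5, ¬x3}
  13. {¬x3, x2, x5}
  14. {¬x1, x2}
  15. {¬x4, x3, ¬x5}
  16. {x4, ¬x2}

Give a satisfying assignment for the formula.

x1=False, x2=True, x3=True, x4=True, x5=True

Check each clause:
  1. {x1, ¬x5, x2} — x2 is true.
  2. {¬x1, x3, ¬x5} — x3 is true.
  3. {¬x2, x3} — x3 is true.
  4. {¬x1, ¬x5} — ¬x1 is true.
  5. {¬x1, ¬x2} — ¬x1 is true.
  6. {¬x1, ¬x3} — ¬x1 is true.
  7. {x2, x1, x5} — x2 is true.
  8. {x5, x1} — x5 is true.
  9. {x4, x1, x5} — x4 is true.
  10. {x1, x3} — x3 is true.
  11. {¬x1, ¬x4} — ¬x1 is true.
  12. {x1, ¬x3, x5} — x5 is true.
  13. {x2, x5, ¬x3} — x2 is true.
  14. {¬x1, x2} — x2 is true.
  15. {¬x5, ¬x4, x3} — x3 is true.
  16. {¬x2, x4} — x4 is true.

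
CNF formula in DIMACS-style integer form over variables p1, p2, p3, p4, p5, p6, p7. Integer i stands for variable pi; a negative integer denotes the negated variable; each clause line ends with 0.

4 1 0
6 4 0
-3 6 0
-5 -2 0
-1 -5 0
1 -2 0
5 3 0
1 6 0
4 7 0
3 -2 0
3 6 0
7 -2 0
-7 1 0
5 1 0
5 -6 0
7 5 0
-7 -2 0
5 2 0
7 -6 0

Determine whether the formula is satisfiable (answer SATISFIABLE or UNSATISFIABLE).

UNSATISFIABLE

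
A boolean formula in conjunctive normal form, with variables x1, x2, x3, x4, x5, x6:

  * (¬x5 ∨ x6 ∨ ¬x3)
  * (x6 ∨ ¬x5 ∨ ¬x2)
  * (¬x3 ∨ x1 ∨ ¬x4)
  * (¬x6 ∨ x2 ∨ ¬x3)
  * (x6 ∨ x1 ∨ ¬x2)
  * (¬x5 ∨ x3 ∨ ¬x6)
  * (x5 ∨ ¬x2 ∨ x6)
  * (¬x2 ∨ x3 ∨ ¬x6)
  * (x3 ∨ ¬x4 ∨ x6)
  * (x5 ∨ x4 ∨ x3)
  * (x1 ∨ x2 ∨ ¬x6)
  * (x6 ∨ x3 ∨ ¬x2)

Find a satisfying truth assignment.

x1=T  x2=F  x3=F  x4=T  x5=F  x6=T

x1 occurs only positively in the remaining clauses — set x1 = True.
Try x2 = False.
For the remaining variables, x3 = False, x4 = True, x5 = False, x6 = True works.
Every clause has at least one true literal under this assignment.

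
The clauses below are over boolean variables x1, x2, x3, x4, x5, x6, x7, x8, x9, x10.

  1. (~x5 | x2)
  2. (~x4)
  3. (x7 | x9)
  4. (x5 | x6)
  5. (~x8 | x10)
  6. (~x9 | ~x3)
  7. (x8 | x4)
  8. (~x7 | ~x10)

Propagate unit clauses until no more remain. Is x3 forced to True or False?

False

Unit clause (~x4) sets x4 = False.
(x4 | x8): since x4 = False, the clause reduces to (x8). x8 = True.
(x10 | ~x8) with x8 = True leaves only x10, so x10 = True.
(~x10 | ~x7) with x10 = True leaves only ~x7, so x7 = False.
(x7 | x9): since x7 = False, the clause reduces to (x9). x9 = True.
(~x9 | ~x3): since x9 = True, the clause reduces to (~x3). x3 = False.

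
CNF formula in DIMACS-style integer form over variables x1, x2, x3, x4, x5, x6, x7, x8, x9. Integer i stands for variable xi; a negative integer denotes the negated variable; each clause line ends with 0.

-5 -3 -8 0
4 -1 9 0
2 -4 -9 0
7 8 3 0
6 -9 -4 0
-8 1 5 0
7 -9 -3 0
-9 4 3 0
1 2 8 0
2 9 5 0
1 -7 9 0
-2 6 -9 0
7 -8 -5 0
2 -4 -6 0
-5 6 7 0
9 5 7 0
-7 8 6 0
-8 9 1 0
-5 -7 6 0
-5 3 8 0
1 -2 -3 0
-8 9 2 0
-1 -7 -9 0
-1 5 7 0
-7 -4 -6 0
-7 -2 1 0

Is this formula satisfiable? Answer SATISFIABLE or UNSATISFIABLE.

Branch on x1: take x1 = True.
The remaining clauses are satisfied by x2 = True, x3 = True, x4 = True, x5 = False, x6 = False, x7 = True, x8 = True, x9 = False.
Every clause has at least one true literal under this assignment.
So x1=T, x2=T, x3=T, x4=T, x5=F, x6=F, x7=T, x8=T, x9=F is a satisfying assignment.

SATISFIABLE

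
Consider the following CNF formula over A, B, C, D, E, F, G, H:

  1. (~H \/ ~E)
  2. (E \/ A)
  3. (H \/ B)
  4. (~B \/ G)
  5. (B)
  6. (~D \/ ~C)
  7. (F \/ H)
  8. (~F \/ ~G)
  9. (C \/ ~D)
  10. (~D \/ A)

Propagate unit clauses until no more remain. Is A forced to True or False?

True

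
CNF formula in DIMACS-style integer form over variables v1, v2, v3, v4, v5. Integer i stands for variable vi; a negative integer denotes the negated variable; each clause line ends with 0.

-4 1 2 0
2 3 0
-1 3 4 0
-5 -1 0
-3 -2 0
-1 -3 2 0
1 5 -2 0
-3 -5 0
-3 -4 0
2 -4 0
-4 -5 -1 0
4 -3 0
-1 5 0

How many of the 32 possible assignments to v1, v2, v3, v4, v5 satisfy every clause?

Satisfying assignments:
  v1=F v2=T v3=F v4=F v5=T
  v1=F v2=T v3=F v4=T v5=T
Count: 2.

2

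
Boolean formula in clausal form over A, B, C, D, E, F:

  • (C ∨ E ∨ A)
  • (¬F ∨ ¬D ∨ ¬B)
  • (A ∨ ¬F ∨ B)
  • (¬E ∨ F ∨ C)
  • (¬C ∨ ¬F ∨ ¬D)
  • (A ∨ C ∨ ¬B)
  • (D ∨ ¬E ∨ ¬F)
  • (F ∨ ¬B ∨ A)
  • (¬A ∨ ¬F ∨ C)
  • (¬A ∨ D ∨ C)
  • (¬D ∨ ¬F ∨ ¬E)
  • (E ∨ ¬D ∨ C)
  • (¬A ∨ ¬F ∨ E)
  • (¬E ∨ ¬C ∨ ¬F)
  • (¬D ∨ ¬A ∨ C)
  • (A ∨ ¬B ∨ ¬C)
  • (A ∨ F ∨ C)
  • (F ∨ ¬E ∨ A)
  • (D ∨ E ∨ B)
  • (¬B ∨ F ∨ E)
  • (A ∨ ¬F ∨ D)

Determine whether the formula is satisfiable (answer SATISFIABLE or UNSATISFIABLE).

Branch on A: take A = True.
Set B = False and propagate.
Try C = True.
The remaining clauses are satisfied by D = False, E = True, F = False.
Every clause has at least one true literal under this assignment.
So A=True, B=False, C=True, D=False, E=True, F=False is a satisfying assignment.

SATISFIABLE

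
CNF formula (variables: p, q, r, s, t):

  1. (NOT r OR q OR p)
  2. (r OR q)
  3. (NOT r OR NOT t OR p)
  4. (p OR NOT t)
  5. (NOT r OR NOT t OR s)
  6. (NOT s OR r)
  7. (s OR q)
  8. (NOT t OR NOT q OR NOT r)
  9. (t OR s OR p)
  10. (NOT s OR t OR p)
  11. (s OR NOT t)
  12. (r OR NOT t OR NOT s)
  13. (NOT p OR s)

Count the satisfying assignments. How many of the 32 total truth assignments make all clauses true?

3

Satisfying assignments:
  p=T q=F r=T s=T t=F
  p=T q=F r=T s=T t=T
  p=T q=T r=T s=T t=F
That's 3 in total.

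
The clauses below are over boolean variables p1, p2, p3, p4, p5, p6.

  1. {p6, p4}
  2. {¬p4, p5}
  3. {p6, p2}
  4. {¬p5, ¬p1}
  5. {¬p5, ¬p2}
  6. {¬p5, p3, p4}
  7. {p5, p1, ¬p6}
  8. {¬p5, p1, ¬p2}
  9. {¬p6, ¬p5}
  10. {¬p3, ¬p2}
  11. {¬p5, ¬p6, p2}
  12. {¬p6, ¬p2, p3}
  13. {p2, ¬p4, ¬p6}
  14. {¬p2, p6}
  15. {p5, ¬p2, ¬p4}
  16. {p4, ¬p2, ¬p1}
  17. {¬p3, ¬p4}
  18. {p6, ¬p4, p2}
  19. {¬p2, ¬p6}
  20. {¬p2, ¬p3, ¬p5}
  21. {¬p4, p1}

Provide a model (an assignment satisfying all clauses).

p1=True  p2=False  p3=False  p4=False  p5=False  p6=True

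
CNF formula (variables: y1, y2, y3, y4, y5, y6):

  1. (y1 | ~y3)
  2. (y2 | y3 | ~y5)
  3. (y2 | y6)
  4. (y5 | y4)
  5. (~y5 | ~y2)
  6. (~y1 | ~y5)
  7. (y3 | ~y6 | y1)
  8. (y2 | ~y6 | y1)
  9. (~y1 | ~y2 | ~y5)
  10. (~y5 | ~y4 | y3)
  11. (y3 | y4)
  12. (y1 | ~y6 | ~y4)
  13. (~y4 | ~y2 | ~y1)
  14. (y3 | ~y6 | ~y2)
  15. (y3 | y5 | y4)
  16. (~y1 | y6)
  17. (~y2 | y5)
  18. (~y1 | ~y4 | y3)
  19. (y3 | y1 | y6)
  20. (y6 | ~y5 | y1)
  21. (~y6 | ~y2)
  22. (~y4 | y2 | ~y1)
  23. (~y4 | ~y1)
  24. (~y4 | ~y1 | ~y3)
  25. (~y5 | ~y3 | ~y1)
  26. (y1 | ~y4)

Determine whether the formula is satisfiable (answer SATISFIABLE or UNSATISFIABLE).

y1 = True:
  propagation gives y5=False, y4=True; an empty clause results — contradiction.
y1 = False:
  propagation gives y3=False, y6=False; an empty clause results — contradiction.
Every branch closes, so no satisfying assignment exists.

UNSATISFIABLE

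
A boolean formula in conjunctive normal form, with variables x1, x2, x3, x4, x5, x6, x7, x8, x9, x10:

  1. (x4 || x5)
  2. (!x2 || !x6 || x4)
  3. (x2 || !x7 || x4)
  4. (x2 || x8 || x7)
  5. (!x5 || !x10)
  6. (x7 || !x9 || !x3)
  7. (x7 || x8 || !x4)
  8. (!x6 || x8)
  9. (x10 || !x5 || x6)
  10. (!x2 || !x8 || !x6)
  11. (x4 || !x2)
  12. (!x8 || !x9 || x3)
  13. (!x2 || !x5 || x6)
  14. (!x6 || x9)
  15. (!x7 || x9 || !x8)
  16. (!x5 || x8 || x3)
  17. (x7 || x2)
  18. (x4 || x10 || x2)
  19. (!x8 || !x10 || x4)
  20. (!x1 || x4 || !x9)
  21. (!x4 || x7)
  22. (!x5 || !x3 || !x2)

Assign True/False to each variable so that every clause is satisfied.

x1=True, x2=False, x3=False, x4=True, x5=False, x6=False, x7=True, x8=False, x9=False, x10=True

Set x1 = True and propagate.
Branch on x2: take x2 = False.
  then x7 is forced to True.
  then x4 is forced to True.
The remaining clauses are satisfied by x3 = False, x5 = False, x6 = False, x8 = False, x9 = False, x10 = True.
Check each clause:
  1. (x4 || x5) — x4 is true.
  2. (!x6 || x4 || !x2) — !x6 is true.
  3. (x4 || x2 || !x7) — x4 is true.
  4. (x2 || x7 || x8) — x7 is true.
  5. (!x10 || !x5) — !x5 is true.
  6. (x7 || !x9 || !x3) — !x9 is true.
  7. (!x4 || x8 || x7) — x7 is true.
  8. (x8 || !x6) — !x6 is true.
  9. (!x5 || x6 || x10) — x10 is true.
  10. (!x8 || !x2 || !x6) — !x8 is true.
  11. (!x2 || x4) — x4 is true.
  12. (!x9 || x3 || !x8) — !x8 is true.
  13. (x6 || !x2 || !x5) — !x5 is true.
  14. (x9 || !x6) — !x6 is true.
  15. (x9 || !x7 || !x8) — !x8 is true.
  16. (x8 || !x5 || x3) — !x5 is true.
  17. (x2 || x7) — x7 is true.
  18. (x10 || x2 || x4) — x10 is true.
  19. (!x10 || !x8 || x4) — !x8 is true.
  20. (x4 || !x9 || !x1) — x4 is true.
  21. (!x4 || x7) — x7 is true.
  22. (!x3 || !x2 || !x5) — !x5 is true.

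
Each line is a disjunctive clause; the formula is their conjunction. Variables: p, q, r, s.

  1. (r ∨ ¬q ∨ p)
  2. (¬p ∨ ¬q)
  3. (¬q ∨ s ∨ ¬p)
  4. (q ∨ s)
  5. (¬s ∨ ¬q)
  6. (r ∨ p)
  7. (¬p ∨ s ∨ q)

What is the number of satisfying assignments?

4

Satisfying assignments:
  p=0 q=0 r=1 s=1
  p=0 q=1 r=1 s=0
  p=1 q=0 r=0 s=1
  p=1 q=0 r=1 s=1
Count: 4.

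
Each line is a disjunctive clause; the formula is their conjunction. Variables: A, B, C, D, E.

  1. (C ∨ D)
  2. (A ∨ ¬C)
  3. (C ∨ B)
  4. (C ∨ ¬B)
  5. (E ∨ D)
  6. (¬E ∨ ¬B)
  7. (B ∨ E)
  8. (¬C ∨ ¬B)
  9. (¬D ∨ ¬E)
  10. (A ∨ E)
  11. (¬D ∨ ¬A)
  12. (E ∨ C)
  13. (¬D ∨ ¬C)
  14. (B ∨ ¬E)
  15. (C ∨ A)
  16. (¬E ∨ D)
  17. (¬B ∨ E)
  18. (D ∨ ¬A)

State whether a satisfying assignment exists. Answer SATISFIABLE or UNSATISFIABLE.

E = True:
  propagation gives B=False; an empty clause results — contradiction.
E = False:
  propagation gives D=True, B=True; an empty clause results — contradiction.
Every branch closes, so no satisfying assignment exists.

UNSATISFIABLE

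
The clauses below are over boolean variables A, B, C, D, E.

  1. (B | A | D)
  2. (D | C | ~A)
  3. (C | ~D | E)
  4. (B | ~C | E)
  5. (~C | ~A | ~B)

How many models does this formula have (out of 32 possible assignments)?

13

Case analysis on C and A:
  C=T, A=T: remaining (B,D,E) ∈ {(F,F,T); (F,T,T)} — 2.
  C=T, A=F: 5 of the 8 assignments to (B,D,E) work.
  C=F, A=T: remaining (B,D,E) ∈ {(F,T,T); (T,T,T)} — 2.
  C=F, A=F: remaining (B,D,E) ∈ {(F,T,T); (T,F,F); (T,F,T); (T,T,T)} — 4.
Total: 2 + 5 + 2 + 4 = 13.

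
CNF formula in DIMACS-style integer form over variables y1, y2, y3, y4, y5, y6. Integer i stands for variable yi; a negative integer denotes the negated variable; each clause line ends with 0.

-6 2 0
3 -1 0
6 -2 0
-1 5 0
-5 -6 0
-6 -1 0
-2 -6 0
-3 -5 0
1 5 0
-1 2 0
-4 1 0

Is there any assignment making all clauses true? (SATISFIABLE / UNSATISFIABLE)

Pure literal: y4 appears only negated; assign y4 = False.
Branch on y1: take y1 = False.
  then y5 is forced to True.
  then y6 is forced to False.
  then y2 is forced to False.
  then y3 is forced to False.
So y1 = F, y2 = F, y3 = F, y4 = F, y5 = T, y6 = F is a satisfying assignment.

SATISFIABLE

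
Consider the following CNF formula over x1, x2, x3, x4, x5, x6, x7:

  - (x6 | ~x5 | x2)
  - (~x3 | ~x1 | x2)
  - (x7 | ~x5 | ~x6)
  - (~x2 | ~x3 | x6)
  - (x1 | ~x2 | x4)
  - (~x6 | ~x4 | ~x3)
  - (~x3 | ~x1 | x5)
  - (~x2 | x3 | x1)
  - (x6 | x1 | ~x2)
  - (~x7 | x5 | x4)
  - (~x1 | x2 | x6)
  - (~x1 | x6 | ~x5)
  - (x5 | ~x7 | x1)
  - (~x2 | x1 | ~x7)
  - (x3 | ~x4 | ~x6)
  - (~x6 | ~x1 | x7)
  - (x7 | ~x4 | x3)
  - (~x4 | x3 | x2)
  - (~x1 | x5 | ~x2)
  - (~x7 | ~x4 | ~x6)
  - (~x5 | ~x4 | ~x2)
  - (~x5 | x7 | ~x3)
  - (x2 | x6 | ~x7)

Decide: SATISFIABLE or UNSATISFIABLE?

Try x1 = True.
Branch on x2: take x2 = True.
  then x5 is forced to True.
  then x6 is forced to True.
  then x7 is forced to True.
  then x4 is forced to False.
x3 is now unconstrained; take x3 = False.
Every clause has at least one true literal under this assignment.
So x1=T, x2=T, x3=F, x4=F, x5=T, x6=T, x7=T is a satisfying assignment.

SATISFIABLE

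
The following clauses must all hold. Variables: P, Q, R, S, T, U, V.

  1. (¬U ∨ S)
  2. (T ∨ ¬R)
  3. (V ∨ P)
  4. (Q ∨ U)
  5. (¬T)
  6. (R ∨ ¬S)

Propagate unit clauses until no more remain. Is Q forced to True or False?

True

(¬T) is a unit clause: T = False.
From (T ∨ ¬R) and T = False: R = False.
(R ∨ ¬S): since R = False, the clause reduces to (¬S). S = False.
From (S ∨ ¬U) and S = False: U = False.
(Q ∨ U): since U = False, the clause reduces to (Q). Q = True.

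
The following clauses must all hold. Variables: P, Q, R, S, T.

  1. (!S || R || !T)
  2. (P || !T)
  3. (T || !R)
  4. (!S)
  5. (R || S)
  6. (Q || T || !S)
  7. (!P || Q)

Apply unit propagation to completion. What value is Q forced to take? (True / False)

True

Unit clause (!S) sets S = False.
(R || S): since S = False, the clause reduces to (R). R = True.
In (T || !R), !R is now false; T must hold, so T = True.
From (P || !T) and T = True: P = True.
From (!P || Q) and P = True: Q = True.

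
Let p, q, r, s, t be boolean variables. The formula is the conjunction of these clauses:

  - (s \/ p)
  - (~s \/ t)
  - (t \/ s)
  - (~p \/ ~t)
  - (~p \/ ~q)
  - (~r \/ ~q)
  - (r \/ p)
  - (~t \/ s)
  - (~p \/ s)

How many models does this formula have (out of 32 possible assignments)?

1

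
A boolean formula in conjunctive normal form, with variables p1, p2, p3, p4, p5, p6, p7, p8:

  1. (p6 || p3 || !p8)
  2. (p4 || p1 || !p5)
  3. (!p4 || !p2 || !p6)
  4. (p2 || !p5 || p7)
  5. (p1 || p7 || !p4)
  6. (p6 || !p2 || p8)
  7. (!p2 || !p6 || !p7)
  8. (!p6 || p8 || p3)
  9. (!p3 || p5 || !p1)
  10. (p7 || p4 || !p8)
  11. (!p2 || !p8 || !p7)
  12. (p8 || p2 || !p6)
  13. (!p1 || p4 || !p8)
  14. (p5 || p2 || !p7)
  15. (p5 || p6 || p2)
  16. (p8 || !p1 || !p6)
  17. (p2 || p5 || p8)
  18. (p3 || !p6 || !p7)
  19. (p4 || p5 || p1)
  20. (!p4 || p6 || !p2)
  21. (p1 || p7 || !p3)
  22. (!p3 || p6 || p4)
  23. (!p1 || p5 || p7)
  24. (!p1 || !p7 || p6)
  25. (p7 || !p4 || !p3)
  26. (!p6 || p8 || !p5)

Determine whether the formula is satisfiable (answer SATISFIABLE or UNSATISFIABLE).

SATISFIABLE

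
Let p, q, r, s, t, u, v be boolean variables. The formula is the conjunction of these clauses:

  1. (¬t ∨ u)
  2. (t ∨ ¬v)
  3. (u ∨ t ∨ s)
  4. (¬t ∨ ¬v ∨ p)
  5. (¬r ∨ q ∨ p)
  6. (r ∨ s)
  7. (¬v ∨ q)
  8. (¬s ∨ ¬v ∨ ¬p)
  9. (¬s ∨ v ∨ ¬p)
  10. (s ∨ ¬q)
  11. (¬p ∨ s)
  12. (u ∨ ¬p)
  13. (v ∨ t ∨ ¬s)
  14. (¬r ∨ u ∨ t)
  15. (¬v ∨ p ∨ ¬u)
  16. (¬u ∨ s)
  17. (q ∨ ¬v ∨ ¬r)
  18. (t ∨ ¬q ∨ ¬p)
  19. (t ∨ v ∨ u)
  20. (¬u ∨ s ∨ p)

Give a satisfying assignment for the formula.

p = F, q = T, r = F, s = T, t = T, u = T, v = F

Try p = False.
Set q = True and propagate.
  then s is forced to True.
The remaining clauses are satisfied by r = False, t = True, u = True, v = False.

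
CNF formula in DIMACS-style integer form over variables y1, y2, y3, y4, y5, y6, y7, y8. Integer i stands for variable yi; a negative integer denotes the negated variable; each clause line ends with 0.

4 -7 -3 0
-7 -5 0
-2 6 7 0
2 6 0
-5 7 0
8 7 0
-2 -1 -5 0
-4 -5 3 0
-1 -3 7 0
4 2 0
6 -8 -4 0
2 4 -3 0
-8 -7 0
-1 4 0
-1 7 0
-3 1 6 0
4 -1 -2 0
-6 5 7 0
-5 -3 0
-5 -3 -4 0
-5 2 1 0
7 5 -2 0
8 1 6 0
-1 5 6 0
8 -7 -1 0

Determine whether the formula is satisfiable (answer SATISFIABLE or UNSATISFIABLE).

Try y1 = False.
Set y2 = False and propagate.
  then y6 is forced to True.
  then y4 is forced to True.
  then y5 is forced to False.
  then y7 is forced to True.
  then y8 is forced to False.
y3 is now unconstrained; take y3 = True.
Every clause has at least one true literal under this assignment.
So y1 = False, y2 = False, y3 = True, y4 = True, y5 = False, y6 = True, y7 = True, y8 = False is a satisfying assignment.

SATISFIABLE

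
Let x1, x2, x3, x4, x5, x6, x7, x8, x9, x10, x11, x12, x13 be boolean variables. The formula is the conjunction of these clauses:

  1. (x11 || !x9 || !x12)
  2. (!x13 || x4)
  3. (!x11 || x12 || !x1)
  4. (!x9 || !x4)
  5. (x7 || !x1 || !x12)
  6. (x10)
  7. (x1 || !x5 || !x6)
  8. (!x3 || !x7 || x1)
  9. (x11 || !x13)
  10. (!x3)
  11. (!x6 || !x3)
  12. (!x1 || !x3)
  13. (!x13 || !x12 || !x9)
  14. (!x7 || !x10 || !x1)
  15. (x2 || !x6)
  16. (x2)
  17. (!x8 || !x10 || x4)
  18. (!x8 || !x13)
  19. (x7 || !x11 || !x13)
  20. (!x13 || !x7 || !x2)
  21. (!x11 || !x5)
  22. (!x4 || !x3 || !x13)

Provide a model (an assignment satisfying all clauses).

x1 = False, x2 = True, x3 = False, x4 = True, x5 = False, x6 = True, x7 = False, x8 = False, x9 = False, x10 = True, x11 = True, x12 = False, x13 = False

Check each clause:
  1. (x11 || !x12 || !x9) — x11 is true.
  2. (!x13 || x4) — !x13 is true.
  3. (x12 || !x1 || !x11) — !x1 is true.
  4. (!x4 || !x9) — !x9 is true.
  5. (x7 || !x12 || !x1) — !x12 is true.
  6. (x10) — x10 is true.
  7. (!x5 || !x6 || x1) — !x5 is true.
  8. (x1 || !x7 || !x3) — !x3 is true.
  9. (!x13 || x11) — x11 is true.
  10. (!x3) — !x3 is true.
  11. (!x6 || !x3) — !x3 is true.
  12. (!x1 || !x3) — !x3 is true.
  13. (!x12 || !x9 || !x13) — !x13 is true.
  14. (!x7 || !x1 || !x10) — !x7 is true.
  15. (x2 || !x6) — x2 is true.
  16. (x2) — x2 is true.
  17. (!x8 || !x10 || x4) — !x8 is true.
  18. (!x13 || !x8) — !x8 is true.
  19. (!x11 || !x13 || x7) — !x13 is true.
  20. (!x13 || !x7 || !x2) — !x7 is true.
  21. (!x5 || !x11) — !x5 is true.
  22. (!x4 || !x3 || !x13) — !x13 is true.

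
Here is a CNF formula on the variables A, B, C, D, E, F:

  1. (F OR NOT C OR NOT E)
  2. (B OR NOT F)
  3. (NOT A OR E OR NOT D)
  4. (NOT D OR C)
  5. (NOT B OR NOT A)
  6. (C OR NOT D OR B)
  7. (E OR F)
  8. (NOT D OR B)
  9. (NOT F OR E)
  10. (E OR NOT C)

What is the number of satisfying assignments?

6

Satisfying assignments:
  A=0 B=0 C=0 D=0 E=1 F=0
  A=0 B=1 C=0 D=0 E=1 F=0
  A=0 B=1 C=0 D=0 E=1 F=1
  A=0 B=1 C=1 D=0 E=1 F=1
  A=0 B=1 C=1 D=1 E=1 F=1
  A=1 B=0 C=0 D=0 E=1 F=0
Count: 6.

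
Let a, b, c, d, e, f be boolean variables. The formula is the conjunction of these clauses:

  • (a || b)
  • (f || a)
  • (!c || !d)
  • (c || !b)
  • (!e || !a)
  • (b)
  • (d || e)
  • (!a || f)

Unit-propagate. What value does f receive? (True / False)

True

(b) is a unit clause: b = True.
In (c || !b), !b is now false; c must hold, so c = True.
From (!d || !c) and c = True: d = False.
(e || d): since d = False, the clause reduces to (e). e = True.
(!a || !e): since e = True, the clause reduces to (!a). a = False.
From (f || a) and a = False: f = True.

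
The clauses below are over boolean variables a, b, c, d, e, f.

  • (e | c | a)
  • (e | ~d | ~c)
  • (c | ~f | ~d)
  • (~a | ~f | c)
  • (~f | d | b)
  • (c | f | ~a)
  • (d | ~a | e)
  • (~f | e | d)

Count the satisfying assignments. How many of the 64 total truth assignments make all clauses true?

21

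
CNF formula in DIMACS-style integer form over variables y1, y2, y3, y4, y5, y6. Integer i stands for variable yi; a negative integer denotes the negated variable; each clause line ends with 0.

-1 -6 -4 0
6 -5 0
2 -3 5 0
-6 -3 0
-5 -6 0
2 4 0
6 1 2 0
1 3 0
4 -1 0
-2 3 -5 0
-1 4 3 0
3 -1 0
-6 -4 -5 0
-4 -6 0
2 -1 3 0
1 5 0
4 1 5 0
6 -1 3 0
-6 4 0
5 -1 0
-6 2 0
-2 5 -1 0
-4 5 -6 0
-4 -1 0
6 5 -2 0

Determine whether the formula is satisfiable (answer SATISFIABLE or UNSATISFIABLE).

y1 = True:
  propagation gives y4=True; an empty clause results — contradiction.
y1 = False:
  propagation gives y3=True, y6=False, y5=False; an empty clause results — contradiction.
Every branch closes, so no satisfying assignment exists.

UNSATISFIABLE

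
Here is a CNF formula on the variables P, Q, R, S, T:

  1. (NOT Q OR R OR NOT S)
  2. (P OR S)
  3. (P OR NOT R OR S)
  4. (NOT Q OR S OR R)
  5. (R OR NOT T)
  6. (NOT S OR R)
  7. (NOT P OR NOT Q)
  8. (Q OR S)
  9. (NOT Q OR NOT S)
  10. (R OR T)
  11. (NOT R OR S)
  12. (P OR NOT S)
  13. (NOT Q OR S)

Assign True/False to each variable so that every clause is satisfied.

P = True, Q = False, R = True, S = True, T = False

Branch on P: take P = True.
  then Q is forced to False.
  then S is forced to True.
  then R is forced to True.
T is now unconstrained; take T = False.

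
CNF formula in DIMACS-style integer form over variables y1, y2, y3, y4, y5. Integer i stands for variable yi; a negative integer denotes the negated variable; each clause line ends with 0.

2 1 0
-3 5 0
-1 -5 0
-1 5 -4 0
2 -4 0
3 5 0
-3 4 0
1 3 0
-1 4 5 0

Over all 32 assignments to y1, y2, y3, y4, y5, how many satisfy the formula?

1

Satisfying assignments:
  y1=F y2=T y3=T y4=T y5=T
That's 1 in total.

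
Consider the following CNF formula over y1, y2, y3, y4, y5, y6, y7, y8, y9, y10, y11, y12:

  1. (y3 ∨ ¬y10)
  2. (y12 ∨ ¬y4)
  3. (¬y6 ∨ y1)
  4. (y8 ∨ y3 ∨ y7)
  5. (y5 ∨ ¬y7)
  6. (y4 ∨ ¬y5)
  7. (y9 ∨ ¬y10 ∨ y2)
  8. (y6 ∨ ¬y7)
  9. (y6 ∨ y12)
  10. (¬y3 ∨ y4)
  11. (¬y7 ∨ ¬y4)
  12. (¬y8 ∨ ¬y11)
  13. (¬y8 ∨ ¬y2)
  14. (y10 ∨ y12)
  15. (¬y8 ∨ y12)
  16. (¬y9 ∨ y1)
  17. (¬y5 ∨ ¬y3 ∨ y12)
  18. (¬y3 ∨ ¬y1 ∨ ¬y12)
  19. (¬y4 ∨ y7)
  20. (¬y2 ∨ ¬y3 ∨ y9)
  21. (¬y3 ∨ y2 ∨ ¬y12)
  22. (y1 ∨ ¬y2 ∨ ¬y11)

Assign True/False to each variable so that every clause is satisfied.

y11 occurs only negated in the remaining clauses — set y11 = False.
Set y1 = False and propagate.
  then y6 is forced to False.
  then y7 is forced to False.
  then y12 is forced to True.
  then y9 is forced to False.
  then y4 is forced to False.
  then y5 is forced to False.
  then y3 is forced to False.
  then y10 is forced to False.
  then y8 is forced to True.
  then y2 is forced to False.
Every clause has at least one true literal under this assignment.

y1=F  y2=F  y3=F  y4=F  y5=F  y6=F  y7=F  y8=T  y9=F  y10=F  y11=F  y12=T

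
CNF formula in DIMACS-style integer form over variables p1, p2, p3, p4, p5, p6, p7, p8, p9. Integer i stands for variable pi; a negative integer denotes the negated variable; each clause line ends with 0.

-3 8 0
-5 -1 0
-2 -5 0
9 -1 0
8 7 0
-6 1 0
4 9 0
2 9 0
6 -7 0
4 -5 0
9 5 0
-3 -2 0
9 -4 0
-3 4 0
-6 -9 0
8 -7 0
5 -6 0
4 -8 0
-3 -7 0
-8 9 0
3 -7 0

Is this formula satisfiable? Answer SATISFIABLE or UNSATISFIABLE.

SATISFIABLE

Try p1 = False.
  then p6 is forced to False.
  then p7 is forced to False.
  then p8 is forced to True.
  then p4 is forced to True.
  then p9 is forced to True.
Set p2 = False and propagate.
p3, p5 are now unconstrained; take p3 = False, p5 = False.
Every clause has at least one true literal under this assignment.
So p1=F, p2=F, p3=F, p4=T, p5=F, p6=F, p7=F, p8=T, p9=T is a satisfying assignment.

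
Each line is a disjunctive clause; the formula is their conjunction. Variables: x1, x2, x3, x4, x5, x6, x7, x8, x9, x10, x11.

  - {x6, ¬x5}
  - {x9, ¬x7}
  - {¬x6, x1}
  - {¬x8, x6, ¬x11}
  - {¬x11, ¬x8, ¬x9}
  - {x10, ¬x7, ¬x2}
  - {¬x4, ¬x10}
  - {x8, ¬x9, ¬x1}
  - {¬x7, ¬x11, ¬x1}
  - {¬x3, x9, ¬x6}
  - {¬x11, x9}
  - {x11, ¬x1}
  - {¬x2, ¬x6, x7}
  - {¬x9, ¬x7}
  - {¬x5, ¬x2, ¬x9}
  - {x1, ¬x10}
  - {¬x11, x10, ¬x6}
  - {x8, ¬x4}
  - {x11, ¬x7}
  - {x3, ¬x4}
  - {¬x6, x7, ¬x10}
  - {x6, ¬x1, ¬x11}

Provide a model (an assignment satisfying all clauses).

x1=False  x2=False  x3=False  x4=False  x5=False  x6=False  x7=False  x8=True  x9=False  x10=False  x11=False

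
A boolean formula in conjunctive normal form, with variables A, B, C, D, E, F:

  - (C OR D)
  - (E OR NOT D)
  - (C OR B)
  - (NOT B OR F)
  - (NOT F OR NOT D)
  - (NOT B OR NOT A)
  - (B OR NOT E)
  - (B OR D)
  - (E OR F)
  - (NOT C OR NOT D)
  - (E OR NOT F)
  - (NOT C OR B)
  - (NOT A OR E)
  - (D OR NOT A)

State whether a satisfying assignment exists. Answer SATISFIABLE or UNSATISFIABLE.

SATISFIABLE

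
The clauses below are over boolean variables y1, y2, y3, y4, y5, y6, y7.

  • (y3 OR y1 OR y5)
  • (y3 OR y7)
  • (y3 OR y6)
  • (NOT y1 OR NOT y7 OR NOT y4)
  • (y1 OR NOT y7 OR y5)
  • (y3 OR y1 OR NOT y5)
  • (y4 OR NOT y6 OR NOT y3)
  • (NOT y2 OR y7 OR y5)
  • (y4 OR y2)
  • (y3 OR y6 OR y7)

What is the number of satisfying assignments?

23

Split on y3, then y7.
  y3=T, y7=T: 7 of the 32 assignments to (y1,y2,y4,y5,y6) work.
  y3=T, y7=F: y1 free; 7 ways for (y2,y4,y5,y6) × 2^1 = 14.
  y3=F, y7=T: remaining (y1,y2,y4,y5,y6) ∈ {(T,T,F,F,T); (T,T,F,T,T)} — 2.
  y3=F, y7=F: a clause becomes empty — 0.
Total: 7 + 14 + 2 + 0 = 23.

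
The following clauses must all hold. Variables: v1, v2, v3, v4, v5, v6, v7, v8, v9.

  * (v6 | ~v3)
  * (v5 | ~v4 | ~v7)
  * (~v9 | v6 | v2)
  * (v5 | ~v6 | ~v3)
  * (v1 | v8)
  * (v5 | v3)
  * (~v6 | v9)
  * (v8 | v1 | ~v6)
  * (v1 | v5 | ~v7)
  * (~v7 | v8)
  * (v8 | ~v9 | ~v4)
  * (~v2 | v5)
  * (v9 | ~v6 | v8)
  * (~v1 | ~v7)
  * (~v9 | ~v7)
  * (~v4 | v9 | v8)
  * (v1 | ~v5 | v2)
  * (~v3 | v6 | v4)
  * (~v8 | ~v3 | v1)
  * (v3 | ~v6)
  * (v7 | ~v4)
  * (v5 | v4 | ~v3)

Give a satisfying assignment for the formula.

v1=True  v2=True  v3=False  v4=False  v5=True  v6=False  v7=False  v8=False  v9=True

Check each clause:
  1. (v6 | ~v3) — ~v3 is true.
  2. (~v7 | v5 | ~v4) — ~v7 is true.
  3. (~v9 | v2 | v6) — v2 is true.
  4. (v5 | ~v6 | ~v3) — ~v3 is true.
  5. (v1 | v8) — v1 is true.
  6. (v5 | v3) — v5 is true.
  7. (~v6 | v9) — v9 is true.
  8. (~v6 | v8 | v1) — v1 is true.
  9. (v5 | v1 | ~v7) — ~v7 is true.
  10. (v8 | ~v7) — ~v7 is true.
  11. (v8 | ~v4 | ~v9) — ~v4 is true.
  12. (v5 | ~v2) — v5 is true.
  13. (v8 | v9 | ~v6) — v9 is true.
  14. (~v1 | ~v7) — ~v7 is true.
  15. (~v7 | ~v9) — ~v7 is true.
  16. (~v4 | v8 | v9) — v9 is true.
  17. (~v5 | v1 | v2) — v1 is true.
  18. (v4 | ~v3 | v6) — ~v3 is true.
  19. (~v3 | v1 | ~v8) — ~v8 is true.
  20. (v3 | ~v6) — ~v6 is true.
  21. (~v4 | v7) — ~v4 is true.
  22. (~v3 | v4 | v5) — v5 is true.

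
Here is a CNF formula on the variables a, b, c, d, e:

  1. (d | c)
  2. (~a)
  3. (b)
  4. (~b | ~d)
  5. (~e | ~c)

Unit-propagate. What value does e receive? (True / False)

False

(~a) is a unit clause: a = False.
Unit clause (b) sets b = True.
(~d | ~b) with b = True leaves only ~d, so d = False.
In (d | c), d is now false; c must hold, so c = True.
In (~c | ~e), ~c is now false; ~e must hold, so e = False.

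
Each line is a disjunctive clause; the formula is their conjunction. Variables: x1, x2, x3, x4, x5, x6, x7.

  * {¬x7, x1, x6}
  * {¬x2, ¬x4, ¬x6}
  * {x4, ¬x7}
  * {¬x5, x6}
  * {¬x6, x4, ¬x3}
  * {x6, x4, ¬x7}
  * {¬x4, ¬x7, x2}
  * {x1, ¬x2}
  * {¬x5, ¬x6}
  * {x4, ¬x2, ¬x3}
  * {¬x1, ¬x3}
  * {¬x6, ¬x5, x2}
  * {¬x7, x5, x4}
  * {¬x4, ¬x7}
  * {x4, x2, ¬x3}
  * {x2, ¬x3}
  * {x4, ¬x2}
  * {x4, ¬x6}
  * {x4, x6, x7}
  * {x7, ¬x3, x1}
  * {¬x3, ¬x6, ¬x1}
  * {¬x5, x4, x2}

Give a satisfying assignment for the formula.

Pure literal: x3 appears only negated; assign x3 = False.
Try x1 = False.
  then x2 is forced to False.
The remaining clauses are satisfied by x4 = True, x5 = False, x6 = True, x7 = False.
Every clause has at least one true literal under this assignment.
Check each clause:
  1. {x1, x6, ¬x7} — ¬x7 is true.
  2. {¬x4, ¬x6, ¬x2} — ¬x2 is true.
  3. {x4, ¬x7} — ¬x7 is true.
  4. {x6, ¬x5} — ¬x5 is true.
  5. {¬x3, ¬x6, x4} — x4 is true.
  6. {¬x7, x4, x6} — ¬x7 is true.
  7. {¬x7, ¬x4, x2} — ¬x7 is true.
  8. {¬x2, x1} — ¬x2 is true.
  9. {¬x6, ¬x5} — ¬x5 is true.
  10. {x4, ¬x3, ¬x2} — x4 is true.
  11. {¬x3, ¬x1} — ¬x3 is true.
  12. {¬x6, ¬x5, x2} — ¬x5 is true.
  13. {x5, ¬x7, x4} — ¬x7 is true.
  14. {¬x4, ¬x7} — ¬x7 is true.
  15. {x4, ¬x3, x2} — x4 is true.
  16. {¬x3, x2} — ¬x3 is true.
  17. {x4, ¬x2} — x4 is true.
  18. {x4, ¬x6} — x4 is true.
  19. {x7, x6, x4} — x4 is true.
  20. {x1, ¬x3, x7} — ¬x3 is true.
  21. {¬x1, ¬x3, ¬x6} — ¬x3 is true.
  22. {x4, ¬x5, x2} — ¬x5 is true.

x1=0  x2=0  x3=0  x4=1  x5=0  x6=1  x7=0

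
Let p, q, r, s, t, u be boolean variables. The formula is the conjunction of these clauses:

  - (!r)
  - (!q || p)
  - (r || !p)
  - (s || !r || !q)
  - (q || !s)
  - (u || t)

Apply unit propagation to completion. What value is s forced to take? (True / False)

False

(!r) is a unit clause: r = False.
In (r || !p), r is now false; !p must hold, so p = False.
From (p || !q) and p = False: q = False.
In (!s || q), q is now false; !s must hold, so s = False.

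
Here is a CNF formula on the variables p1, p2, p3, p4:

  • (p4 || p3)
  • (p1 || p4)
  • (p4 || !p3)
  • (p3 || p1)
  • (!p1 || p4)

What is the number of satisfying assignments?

6

Satisfying assignments:
  p1=0 p2=0 p3=1 p4=1
  p1=0 p2=1 p3=1 p4=1
  p1=1 p2=0 p3=0 p4=1
  p1=1 p2=0 p3=1 p4=1
  p1=1 p2=1 p3=0 p4=1
  p1=1 p2=1 p3=1 p4=1
Count: 6.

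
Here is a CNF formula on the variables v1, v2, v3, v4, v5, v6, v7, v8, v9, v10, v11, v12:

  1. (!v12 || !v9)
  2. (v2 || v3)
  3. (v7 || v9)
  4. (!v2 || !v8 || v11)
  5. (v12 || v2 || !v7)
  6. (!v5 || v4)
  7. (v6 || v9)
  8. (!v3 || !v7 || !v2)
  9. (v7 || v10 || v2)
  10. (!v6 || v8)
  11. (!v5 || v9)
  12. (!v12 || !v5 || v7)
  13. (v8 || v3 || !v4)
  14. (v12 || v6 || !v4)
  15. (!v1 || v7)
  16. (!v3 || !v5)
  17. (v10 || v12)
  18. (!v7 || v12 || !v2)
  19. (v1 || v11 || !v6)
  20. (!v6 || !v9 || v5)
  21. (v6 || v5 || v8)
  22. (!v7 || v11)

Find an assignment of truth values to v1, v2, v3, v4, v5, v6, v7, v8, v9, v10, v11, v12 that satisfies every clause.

v11 occurs only positively in the remaining clauses — set v11 = True.
Try v1 = True.
  then v7 is forced to True.
Branch on v2: take v2 = True.
  then v3 is forced to False.
  then v12 is forced to True.
  then v9 is forced to False.
  then v6 is forced to True.
  then v8 is forced to True.
  then v5 is forced to False.
v4, v10 are now unconstrained; take v4 = False, v10 = False.

v1 = 1, v2 = 1, v3 = 0, v4 = 0, v5 = 0, v6 = 1, v7 = 1, v8 = 1, v9 = 0, v10 = 0, v11 = 1, v12 = 1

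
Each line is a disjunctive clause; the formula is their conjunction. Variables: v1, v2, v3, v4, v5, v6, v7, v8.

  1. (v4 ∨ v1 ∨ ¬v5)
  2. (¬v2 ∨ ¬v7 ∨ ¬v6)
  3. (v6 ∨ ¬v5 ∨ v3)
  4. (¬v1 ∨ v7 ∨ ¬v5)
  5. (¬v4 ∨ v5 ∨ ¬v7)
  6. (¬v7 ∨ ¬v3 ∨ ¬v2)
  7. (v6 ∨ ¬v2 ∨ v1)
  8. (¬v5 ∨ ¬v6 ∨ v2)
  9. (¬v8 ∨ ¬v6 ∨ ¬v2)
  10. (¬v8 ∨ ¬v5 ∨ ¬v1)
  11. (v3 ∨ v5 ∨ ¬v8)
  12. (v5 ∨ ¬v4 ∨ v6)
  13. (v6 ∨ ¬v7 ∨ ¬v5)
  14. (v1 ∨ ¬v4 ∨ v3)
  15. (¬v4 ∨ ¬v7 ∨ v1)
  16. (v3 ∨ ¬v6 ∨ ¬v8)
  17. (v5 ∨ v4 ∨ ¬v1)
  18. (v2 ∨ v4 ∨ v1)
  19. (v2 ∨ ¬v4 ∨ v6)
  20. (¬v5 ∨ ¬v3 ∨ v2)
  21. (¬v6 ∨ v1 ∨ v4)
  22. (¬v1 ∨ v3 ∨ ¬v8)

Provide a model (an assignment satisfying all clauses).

v8 occurs only negated in the remaining clauses — set v8 = False.
Try v1 = True.
Set v2 = False and propagate.
Try v3 = True.
  then v5 is forced to False.
  then v4 is forced to True.
  then v7 is forced to False.
  then v6 is forced to True.
Every clause has at least one true literal under this assignment.

v1=T, v2=F, v3=T, v4=T, v5=F, v6=T, v7=F, v8=F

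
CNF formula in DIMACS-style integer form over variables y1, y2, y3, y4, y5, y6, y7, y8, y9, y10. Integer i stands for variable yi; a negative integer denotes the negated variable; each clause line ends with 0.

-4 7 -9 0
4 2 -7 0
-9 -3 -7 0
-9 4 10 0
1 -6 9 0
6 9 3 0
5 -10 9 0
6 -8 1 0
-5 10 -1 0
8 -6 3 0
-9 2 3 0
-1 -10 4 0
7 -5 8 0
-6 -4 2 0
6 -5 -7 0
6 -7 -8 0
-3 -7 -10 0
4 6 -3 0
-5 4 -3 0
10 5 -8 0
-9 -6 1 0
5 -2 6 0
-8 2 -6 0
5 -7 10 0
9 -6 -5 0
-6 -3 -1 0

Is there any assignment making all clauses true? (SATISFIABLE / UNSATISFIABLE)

Set y1 = True and propagate.
Try y2 = False.
For the remaining variables, y3 = True, y4 = True, y5 = True, y6 = False, y7 = False, y8 = True, y9 = False, y10 = True works.
Every clause has at least one true literal under this assignment.
So y1=T, y2=F, y3=T, y4=T, y5=T, y6=F, y7=F, y8=T, y9=F, y10=T is a satisfying assignment.

SATISFIABLE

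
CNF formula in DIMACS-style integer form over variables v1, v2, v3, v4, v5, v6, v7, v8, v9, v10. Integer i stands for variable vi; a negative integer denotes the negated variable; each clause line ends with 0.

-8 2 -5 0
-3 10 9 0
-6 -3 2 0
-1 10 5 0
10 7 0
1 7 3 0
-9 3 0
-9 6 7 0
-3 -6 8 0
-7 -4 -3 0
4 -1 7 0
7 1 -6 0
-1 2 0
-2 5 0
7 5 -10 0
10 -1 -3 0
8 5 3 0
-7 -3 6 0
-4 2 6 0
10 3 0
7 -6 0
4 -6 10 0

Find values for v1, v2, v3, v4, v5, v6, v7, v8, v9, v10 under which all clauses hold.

Branch on v1: take v1 = True.
  then v2 is forced to True.
  then v5 is forced to True.
Set v3 = False and propagate.
  then v9 is forced to False.
  then v10 is forced to True.
The remaining clauses are satisfied by v4 = True, v6 = False, v7 = True, v8 = True.
Every clause has at least one true literal under this assignment.

v1=T, v2=T, v3=F, v4=T, v5=T, v6=F, v7=T, v8=T, v9=F, v10=T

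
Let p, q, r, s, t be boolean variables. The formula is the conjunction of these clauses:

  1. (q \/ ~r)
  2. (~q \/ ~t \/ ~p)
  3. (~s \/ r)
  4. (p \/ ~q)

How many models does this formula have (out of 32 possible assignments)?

Satisfying assignments:
  p=F q=F r=F s=F t=F
  p=F q=F r=F s=F t=T
  p=T q=F r=F s=F t=F
  p=T q=F r=F s=F t=T
  p=T q=T r=F s=F t=F
  p=T q=T r=T s=F t=F
  p=T q=T r=T s=T t=F
Count: 7.

7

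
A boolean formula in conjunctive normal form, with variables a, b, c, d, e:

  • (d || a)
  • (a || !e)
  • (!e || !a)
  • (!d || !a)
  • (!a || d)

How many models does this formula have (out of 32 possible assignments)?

4

The models are:
  a=0 b=0 c=0 d=1 e=0
  a=0 b=0 c=1 d=1 e=0
  a=0 b=1 c=0 d=1 e=0
  a=0 b=1 c=1 d=1 e=0
That's 4 in total.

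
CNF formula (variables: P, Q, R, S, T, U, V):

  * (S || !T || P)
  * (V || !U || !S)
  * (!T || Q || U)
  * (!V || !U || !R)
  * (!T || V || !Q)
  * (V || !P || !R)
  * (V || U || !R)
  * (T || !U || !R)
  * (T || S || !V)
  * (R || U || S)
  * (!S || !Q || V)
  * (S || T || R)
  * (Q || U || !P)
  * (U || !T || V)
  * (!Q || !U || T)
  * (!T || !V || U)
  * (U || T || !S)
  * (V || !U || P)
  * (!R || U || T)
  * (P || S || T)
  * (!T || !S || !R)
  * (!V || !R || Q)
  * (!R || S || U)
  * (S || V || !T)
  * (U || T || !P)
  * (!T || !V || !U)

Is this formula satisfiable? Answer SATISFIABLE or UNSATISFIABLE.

SATISFIABLE

Set P = True and propagate.
Set Q = False and propagate.
  then U is forced to True.
The remaining clauses are satisfied by R = False, S = True, T = False, V = True.
So P = T  Q = F  R = F  S = T  T = F  U = T  V = T is a satisfying assignment.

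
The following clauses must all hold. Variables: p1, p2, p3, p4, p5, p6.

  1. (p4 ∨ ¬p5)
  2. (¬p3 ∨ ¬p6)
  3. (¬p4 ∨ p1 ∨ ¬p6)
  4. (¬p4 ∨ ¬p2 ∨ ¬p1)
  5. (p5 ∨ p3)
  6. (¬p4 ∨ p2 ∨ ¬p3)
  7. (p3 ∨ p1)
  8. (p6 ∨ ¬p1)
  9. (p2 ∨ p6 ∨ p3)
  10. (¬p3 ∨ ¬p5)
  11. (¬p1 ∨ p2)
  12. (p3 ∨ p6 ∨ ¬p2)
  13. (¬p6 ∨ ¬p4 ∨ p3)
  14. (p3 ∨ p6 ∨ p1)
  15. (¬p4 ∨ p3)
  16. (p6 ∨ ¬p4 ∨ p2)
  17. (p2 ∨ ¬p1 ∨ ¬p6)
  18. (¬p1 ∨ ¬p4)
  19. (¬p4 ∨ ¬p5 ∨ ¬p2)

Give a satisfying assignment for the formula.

p1 = F, p2 = F, p3 = T, p4 = F, p5 = F, p6 = F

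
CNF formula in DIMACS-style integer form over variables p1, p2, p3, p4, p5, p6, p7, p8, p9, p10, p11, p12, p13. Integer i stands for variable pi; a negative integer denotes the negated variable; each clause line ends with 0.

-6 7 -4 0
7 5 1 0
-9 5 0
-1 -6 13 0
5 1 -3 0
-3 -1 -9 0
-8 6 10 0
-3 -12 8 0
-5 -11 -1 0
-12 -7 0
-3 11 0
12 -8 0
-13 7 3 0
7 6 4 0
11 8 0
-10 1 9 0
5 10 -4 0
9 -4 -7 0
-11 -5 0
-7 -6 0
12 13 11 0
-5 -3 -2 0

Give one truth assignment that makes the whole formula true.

p1=True, p2=False, p3=False, p4=True, p5=True, p6=False, p7=False, p8=True, p9=False, p10=True, p11=False, p12=True, p13=False

Check each clause:
  1. (~p6 | ~p4 | p7) — ~p6 is true.
  2. (p5 | p1 | p7) — p1 is true.
  3. (p5 | ~p9) — p5 is true.
  4. (~p6 | ~p1 | p13) — ~p6 is true.
  5. (p1 | ~p3 | p5) — p1 is true.
  6. (~p9 | ~p3 | ~p1) — ~p3 is true.
  7. (p10 | p6 | ~p8) — p10 is true.
  8. (p8 | ~p3 | ~p12) — p8 is true.
  9. (~p5 | ~p1 | ~p11) — ~p11 is true.
  10. (~p7 | ~p12) — ~p7 is true.
  11. (p11 | ~p3) — ~p3 is true.
  12. (~p8 | p12) — p12 is true.
  13. (p7 | p3 | ~p13) — ~p13 is true.
  14. (p7 | p4 | p6) — p4 is true.
  15. (p11 | p8) — p8 is true.
  16. (p1 | p9 | ~p10) — p1 is true.
  17. (p10 | p5 | ~p4) — p10 is true.
  18. (p9 | ~p4 | ~p7) — ~p7 is true.
  19. (~p11 | ~p5) — ~p11 is true.
  20. (~p6 | ~p7) — ~p7 is true.
  21. (p13 | p12 | p11) — p12 is true.
  22. (~p5 | ~p3 | ~p2) — ~p3 is true.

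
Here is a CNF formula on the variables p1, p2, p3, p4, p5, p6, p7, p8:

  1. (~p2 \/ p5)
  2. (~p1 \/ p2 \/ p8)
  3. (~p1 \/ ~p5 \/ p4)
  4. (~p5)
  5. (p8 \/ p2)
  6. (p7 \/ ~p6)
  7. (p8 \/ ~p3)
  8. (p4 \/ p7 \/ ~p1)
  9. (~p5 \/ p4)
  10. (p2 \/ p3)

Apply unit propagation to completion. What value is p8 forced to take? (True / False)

(~p5) stands alone — p5 = False.
(~p2 \/ p5) with p5 = False leaves only ~p2, so p2 = False.
From (p8 \/ p2) and p2 = False: p8 = True.

True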